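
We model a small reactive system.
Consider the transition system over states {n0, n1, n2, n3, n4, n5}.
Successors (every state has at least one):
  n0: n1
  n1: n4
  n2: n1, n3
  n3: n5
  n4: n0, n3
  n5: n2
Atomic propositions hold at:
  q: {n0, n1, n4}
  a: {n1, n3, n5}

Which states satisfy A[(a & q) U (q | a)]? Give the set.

Sat(a & q) = {n1}
Sat(q | a) = {n0, n1, n3, n4, n5}
A[(a & q) U (q | a)]: least fixpoint, start Z0 = Sat((q | a)) = {n0, n1, n3, n4, n5}, add states in Sat(a & q) with every successor in Z. Already a fixed point.
Sat(A[(a & q) U (q | a)]) = {n0, n1, n3, n4, n5}

{n0, n1, n3, n4, n5}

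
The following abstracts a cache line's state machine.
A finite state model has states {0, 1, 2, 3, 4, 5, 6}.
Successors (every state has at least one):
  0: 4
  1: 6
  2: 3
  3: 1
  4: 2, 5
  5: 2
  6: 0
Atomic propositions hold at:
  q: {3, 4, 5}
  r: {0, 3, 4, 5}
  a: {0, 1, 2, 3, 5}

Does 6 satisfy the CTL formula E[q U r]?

No

E[q U r]: least fixpoint, start Z0 = Sat(r) = {0, 3, 4, 5}, add states in Sat(q) with some successor in Z. Already a fixed point.
Sat(E[q U r]) = {0, 3, 4, 5}
6 ∉ Sat(E[q U r]) = {0, 3, 4, 5}, so the formula does not hold at 6.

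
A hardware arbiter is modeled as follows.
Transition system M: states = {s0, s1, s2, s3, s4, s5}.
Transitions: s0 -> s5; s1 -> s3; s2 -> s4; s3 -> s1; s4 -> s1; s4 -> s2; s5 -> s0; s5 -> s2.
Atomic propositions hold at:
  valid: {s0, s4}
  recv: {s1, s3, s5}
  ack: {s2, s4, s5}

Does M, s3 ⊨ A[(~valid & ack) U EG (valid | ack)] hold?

Sat(~valid) = {s1, s2, s3, s5}
Sat(~valid & ack) = {s2, s5}
Sat(valid | ack) = {s0, s2, s4, s5}
EG (valid | ack): greatest fixpoint, start Z0 = {s0, s2, s4, s5}, keep only states in Sat with some successor in Z. Already a fixed point.
Sat(EG (valid | ack)) = {s0, s2, s4, s5}
A[(~valid & ack) U EG (valid | ack)]: least fixpoint, start Z0 = Sat(EG (valid | ack)) = {s0, s2, s4, s5}, add states in Sat(~valid & ack) with every successor in Z. Already a fixed point.
Sat(A[(~valid & ack) U EG (valid | ack)]) = {s0, s2, s4, s5}
s3 ∉ Sat(A[(~valid & ack) U EG (valid | ack)]) = {s0, s2, s4, s5}, so the formula does not hold at s3.

No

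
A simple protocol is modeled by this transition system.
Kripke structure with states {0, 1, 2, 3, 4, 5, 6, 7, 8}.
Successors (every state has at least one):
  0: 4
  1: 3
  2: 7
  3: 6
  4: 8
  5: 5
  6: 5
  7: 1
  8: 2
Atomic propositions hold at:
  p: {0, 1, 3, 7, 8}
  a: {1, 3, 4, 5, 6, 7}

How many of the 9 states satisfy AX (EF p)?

6

EF p: least fixpoint, start Z0 = {0, 1, 3, 7, 8}, add states with some successor in Z. Z1 = {0, 1, 2, 3, 4, 7, 8}; fixed.
Sat(EF p) = {0, 1, 2, 3, 4, 7, 8}
Sat(AX (EF p)) = {s : every successor in {0, 1, 2, 3, 4, 7, 8}} = {0, 1, 2, 4, 7, 8}
|Sat(AX (EF p))| = |{0, 1, 2, 4, 7, 8}| = 6.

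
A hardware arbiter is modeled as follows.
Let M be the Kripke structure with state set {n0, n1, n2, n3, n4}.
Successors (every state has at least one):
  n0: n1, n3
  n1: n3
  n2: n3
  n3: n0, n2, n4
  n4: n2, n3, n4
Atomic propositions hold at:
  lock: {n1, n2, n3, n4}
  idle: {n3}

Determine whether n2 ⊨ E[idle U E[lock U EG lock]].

Yes

EG lock: greatest fixpoint, start Z0 = {n1, n2, n3, n4}, keep only states in Sat with some successor in Z. Already a fixed point.
Sat(EG lock) = {n1, n2, n3, n4}
E[lock U EG lock]: least fixpoint, start Z0 = Sat(EG lock) = {n1, n2, n3, n4}, add states in Sat(lock) with some successor in Z. Already a fixed point.
Sat(E[lock U EG lock]) = {n1, n2, n3, n4}
E[idle U E[lock U EG lock]]: least fixpoint, start Z0 = Sat(E[lock U EG lock]) = {n1, n2, n3, n4}, add states in Sat(idle) with some successor in Z. Already a fixed point.
Sat(E[idle U E[lock U EG lock]]) = {n1, n2, n3, n4}
n2 ∈ Sat(E[idle U E[lock U EG lock]]) = {n1, n2, n3, n4}, so the formula holds at n2.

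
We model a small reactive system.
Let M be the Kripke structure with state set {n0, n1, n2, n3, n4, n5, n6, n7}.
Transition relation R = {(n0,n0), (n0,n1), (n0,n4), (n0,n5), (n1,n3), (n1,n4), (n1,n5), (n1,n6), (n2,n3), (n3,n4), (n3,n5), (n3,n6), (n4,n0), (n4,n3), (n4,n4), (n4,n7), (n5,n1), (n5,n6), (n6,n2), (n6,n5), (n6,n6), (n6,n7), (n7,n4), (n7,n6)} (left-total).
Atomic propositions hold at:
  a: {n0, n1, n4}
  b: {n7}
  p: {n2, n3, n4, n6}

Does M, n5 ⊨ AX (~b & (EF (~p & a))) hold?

Sat(~b) = {n0, n1, n2, n3, n4, n5, n6}
Sat(~p) = {n0, n1, n5, n7}
Sat(~p & a) = {n0, n1}
EF (~p & a): least fixpoint, start Z0 = {n0, n1}, add states with some successor in Z. Z1 = {n0, n1, n4, n5}; Z2 = {n0, n1, n3, n4, n5, n6, n7}; Z3 = {n0, n1, n2, n3, n4, n5, n6, n7}; fixed.
Sat(EF (~p & a)) = {n0, n1, n2, n3, n4, n5, n6, n7}
Sat(~b & (EF (~p & a))) = {n0, n1, n2, n3, n4, n5, n6}
Sat(AX (~b & (EF (~p & a)))) = {s : every successor in {n0, n1, n2, n3, n4, n5, n6}} = {n0, n1, n2, n3, n5, n7}
n5 ∈ Sat(AX (~b & (EF (~p & a)))) = {n0, n1, n2, n3, n5, n7}, so the formula holds at n5.

Yes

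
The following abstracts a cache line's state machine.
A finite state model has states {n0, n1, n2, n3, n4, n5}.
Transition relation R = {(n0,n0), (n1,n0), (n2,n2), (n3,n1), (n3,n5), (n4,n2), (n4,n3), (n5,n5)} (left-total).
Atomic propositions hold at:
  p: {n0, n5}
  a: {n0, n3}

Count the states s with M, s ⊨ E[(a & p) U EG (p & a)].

1

Sat(a & p) = {n0}
Sat(p & a) = {n0}
EG (p & a): greatest fixpoint, start Z0 = {n0}, keep only states in Sat with some successor in Z. Already a fixed point.
Sat(EG (p & a)) = {n0}
E[(a & p) U EG (p & a)]: least fixpoint, start Z0 = Sat(EG (p & a)) = {n0}, add states in Sat(a & p) with some successor in Z. Already a fixed point.
Sat(E[(a & p) U EG (p & a)]) = {n0}
|Sat(E[(a & p) U EG (p & a)])| = |{n0}| = 1.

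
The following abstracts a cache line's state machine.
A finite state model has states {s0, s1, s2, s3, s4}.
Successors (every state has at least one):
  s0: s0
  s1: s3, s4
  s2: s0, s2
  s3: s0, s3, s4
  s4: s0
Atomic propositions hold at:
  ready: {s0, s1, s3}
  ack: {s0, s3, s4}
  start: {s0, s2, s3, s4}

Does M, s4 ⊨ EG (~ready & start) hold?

Sat(~ready) = {s2, s4}
Sat(~ready & start) = {s2, s4}
EG (~ready & start): greatest fixpoint, start Z0 = {s2, s4}, keep only states in Sat with some successor in Z. Z1 = {s2}; fixed.
Sat(EG (~ready & start)) = {s2}
s4 ∉ Sat(EG (~ready & start)) = {s2}, so the formula does not hold at s4.

No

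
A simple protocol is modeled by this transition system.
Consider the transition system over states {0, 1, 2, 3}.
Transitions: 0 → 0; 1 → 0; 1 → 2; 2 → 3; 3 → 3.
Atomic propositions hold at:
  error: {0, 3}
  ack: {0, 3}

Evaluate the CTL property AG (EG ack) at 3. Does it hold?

EG ack: greatest fixpoint, start Z0 = {0, 3}, keep only states in Sat with some successor in Z. Already a fixed point.
Sat(EG ack) = {0, 3}
AG (EG ack): greatest fixpoint, start Z0 = {0, 3}, keep only states in Sat with every successor in Z. Already a fixed point.
Sat(AG (EG ack)) = {0, 3}
3 ∈ Sat(AG (EG ack)) = {0, 3}, so the formula holds at 3.

Yes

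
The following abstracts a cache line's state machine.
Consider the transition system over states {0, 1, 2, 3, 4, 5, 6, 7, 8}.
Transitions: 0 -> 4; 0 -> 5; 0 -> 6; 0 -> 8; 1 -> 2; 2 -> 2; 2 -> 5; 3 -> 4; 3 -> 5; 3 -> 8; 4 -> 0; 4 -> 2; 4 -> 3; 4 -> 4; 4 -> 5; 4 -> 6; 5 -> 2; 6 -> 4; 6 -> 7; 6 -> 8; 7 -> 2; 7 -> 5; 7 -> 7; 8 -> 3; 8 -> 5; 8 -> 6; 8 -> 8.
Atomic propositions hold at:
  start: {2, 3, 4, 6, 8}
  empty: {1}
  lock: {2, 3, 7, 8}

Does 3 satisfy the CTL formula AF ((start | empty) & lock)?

Sat(start | empty) = {1, 2, 3, 4, 6, 8}
Sat((start | empty) & lock) = {2, 3, 8}
AF ((start | empty) & lock): least fixpoint, start Z0 = {2, 3, 8}, add states with every successor in Z. Z1 = {1, 2, 3, 5, 8}; fixed.
Sat(AF ((start | empty) & lock)) = {1, 2, 3, 5, 8}
3 ∈ Sat(AF ((start | empty) & lock)) = {1, 2, 3, 5, 8}, so the formula holds at 3.

Yes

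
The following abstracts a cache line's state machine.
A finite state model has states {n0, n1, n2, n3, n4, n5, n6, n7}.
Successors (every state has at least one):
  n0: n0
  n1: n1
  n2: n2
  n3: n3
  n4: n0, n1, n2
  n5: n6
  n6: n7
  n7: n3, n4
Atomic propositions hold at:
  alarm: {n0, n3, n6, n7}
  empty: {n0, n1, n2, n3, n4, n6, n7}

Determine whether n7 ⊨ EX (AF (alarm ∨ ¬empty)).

Sat(¬empty) = {n5}
Sat(alarm ∨ ¬empty) = {n0, n3, n5, n6, n7}
AF (alarm ∨ ¬empty): least fixpoint, start Z0 = {n0, n3, n5, n6, n7}, add states with every successor in Z. Already a fixed point.
Sat(AF (alarm ∨ ¬empty)) = {n0, n3, n5, n6, n7}
Sat(EX (AF (alarm ∨ ¬empty))) = {s : some successor in {n0, n3, n5, n6, n7}} = {n0, n3, n4, n5, n6, n7}
n7 ∈ Sat(EX (AF (alarm ∨ ¬empty))) = {n0, n3, n4, n5, n6, n7}, so the formula holds at n7.

Yes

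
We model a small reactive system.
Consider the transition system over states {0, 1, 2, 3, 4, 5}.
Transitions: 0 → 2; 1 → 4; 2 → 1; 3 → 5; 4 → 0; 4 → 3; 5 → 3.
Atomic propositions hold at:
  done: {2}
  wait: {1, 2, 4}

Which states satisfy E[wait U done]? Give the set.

{2}

E[wait U done]: least fixpoint, start Z0 = Sat(done) = {2}, add states in Sat(wait) with some successor in Z. Already a fixed point.
Sat(E[wait U done]) = {2}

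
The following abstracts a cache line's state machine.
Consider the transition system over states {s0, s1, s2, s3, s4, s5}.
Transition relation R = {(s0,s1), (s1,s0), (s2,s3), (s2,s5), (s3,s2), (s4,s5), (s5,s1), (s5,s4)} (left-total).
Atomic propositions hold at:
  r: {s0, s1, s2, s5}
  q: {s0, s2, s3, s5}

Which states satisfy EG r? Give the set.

EG r: greatest fixpoint, start Z0 = {s0, s1, s2, s5}, keep only states in Sat with some successor in Z. Already a fixed point.
Sat(EG r) = {s0, s1, s2, s5}

{s0, s1, s2, s5}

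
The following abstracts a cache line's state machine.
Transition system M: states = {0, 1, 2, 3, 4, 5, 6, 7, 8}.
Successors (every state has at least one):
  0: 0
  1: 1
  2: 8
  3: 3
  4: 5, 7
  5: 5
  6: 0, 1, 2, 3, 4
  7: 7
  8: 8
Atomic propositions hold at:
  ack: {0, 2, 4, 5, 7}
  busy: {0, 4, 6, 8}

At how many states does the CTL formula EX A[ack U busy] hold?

4

A[ack U busy]: least fixpoint, start Z0 = Sat(busy) = {0, 4, 6, 8}, add states in Sat(ack) with every successor in Z. Z1 = {0, 2, 4, 6, 8}; fixed.
Sat(A[ack U busy]) = {0, 2, 4, 6, 8}
Sat(EX A[ack U busy]) = {s : some successor in {0, 2, 4, 6, 8}} = {0, 2, 6, 8}
|Sat(EX A[ack U busy])| = |{0, 2, 6, 8}| = 4.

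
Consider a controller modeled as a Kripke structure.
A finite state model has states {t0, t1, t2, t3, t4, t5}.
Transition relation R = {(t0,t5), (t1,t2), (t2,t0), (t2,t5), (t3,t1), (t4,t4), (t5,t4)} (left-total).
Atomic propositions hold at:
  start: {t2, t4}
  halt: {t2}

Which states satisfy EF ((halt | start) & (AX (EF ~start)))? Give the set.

{t1, t2, t3}

Sat(halt | start) = {t2, t4}
Sat(~start) = {t0, t1, t3, t5}
EF ~start: least fixpoint, start Z0 = {t0, t1, t3, t5}, add states with some successor in Z. Z1 = {t0, t1, t2, t3, t5}; fixed.
Sat(EF ~start) = {t0, t1, t2, t3, t5}
Sat(AX (EF ~start)) = {s : every successor in {t0, t1, t2, t3, t5}} = {t0, t1, t2, t3}
Sat((halt | start) & (AX (EF ~start))) = {t2}
EF ((halt | start) & (AX (EF ~start))): least fixpoint, start Z0 = {t2}, add states with some successor in Z. Z1 = {t1, t2}; Z2 = {t1, t2, t3}; fixed.
Sat(EF ((halt | start) & (AX (EF ~start)))) = {t1, t2, t3}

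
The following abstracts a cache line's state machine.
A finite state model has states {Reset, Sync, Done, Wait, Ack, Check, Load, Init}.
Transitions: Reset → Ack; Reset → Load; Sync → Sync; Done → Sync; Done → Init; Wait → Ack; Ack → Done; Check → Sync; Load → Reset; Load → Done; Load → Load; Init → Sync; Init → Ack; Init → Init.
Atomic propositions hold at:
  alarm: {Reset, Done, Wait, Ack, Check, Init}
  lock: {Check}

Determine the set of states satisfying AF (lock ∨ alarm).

{Reset, Done, Wait, Ack, Check, Init}

Sat(lock ∨ alarm) = {Reset, Done, Wait, Ack, Check, Init}
AF (lock ∨ alarm): least fixpoint, start Z0 = {Reset, Done, Wait, Ack, Check, Init}, add states with every successor in Z. Already a fixed point.
Sat(AF (lock ∨ alarm)) = {Reset, Done, Wait, Ack, Check, Init}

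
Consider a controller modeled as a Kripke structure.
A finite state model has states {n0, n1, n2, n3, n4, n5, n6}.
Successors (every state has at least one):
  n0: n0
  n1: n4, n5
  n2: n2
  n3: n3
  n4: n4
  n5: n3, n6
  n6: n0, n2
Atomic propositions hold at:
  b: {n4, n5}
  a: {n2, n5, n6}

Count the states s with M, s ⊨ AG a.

1

AG a: greatest fixpoint, start Z0 = {n2, n5, n6}, keep only states in Sat with every successor in Z. Z1 = {n2}; fixed.
Sat(AG a) = {n2}
|Sat(AG a)| = |{n2}| = 1.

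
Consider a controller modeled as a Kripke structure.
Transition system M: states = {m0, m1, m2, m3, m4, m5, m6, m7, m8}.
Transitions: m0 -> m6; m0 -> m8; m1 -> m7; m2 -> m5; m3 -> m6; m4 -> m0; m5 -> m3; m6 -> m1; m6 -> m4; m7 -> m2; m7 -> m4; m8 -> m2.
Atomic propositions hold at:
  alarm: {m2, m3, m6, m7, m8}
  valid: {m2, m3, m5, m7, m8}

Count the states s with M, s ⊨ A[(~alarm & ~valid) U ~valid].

4

Sat(~alarm) = {m0, m1, m4, m5}
Sat(~valid) = {m0, m1, m4, m6}
Sat(~alarm & ~valid) = {m0, m1, m4}
A[(~alarm & ~valid) U ~valid]: least fixpoint, start Z0 = Sat(~valid) = {m0, m1, m4, m6}, add states in Sat(~alarm & ~valid) with every successor in Z. Already a fixed point.
Sat(A[(~alarm & ~valid) U ~valid]) = {m0, m1, m4, m6}
|Sat(A[(~alarm & ~valid) U ~valid])| = |{m0, m1, m4, m6}| = 4.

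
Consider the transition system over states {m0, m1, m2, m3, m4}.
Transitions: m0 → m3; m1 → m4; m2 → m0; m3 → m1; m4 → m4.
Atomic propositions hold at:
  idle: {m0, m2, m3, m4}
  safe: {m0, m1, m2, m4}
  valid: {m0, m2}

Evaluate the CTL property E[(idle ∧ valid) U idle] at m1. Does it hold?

No

Sat(idle ∧ valid) = {m0, m2}
E[(idle ∧ valid) U idle]: least fixpoint, start Z0 = Sat(idle) = {m0, m2, m3, m4}, add states in Sat(idle ∧ valid) with some successor in Z. Already a fixed point.
Sat(E[(idle ∧ valid) U idle]) = {m0, m2, m3, m4}
m1 ∉ Sat(E[(idle ∧ valid) U idle]) = {m0, m2, m3, m4}, so the formula does not hold at m1.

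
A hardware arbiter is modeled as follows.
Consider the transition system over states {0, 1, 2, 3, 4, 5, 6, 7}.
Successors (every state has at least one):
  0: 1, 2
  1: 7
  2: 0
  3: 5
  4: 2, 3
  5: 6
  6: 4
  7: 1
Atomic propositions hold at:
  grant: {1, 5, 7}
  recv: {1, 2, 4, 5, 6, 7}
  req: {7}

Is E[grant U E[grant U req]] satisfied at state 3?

No

E[grant U req]: least fixpoint, start Z0 = Sat(req) = {7}, add states in Sat(grant) with some successor in Z. Z1 = {1, 7}; fixed.
Sat(E[grant U req]) = {1, 7}
E[grant U E[grant U req]]: least fixpoint, start Z0 = Sat(E[grant U req]) = {1, 7}, add states in Sat(grant) with some successor in Z. Already a fixed point.
Sat(E[grant U E[grant U req]]) = {1, 7}
3 ∉ Sat(E[grant U E[grant U req]]) = {1, 7}, so the formula does not hold at 3.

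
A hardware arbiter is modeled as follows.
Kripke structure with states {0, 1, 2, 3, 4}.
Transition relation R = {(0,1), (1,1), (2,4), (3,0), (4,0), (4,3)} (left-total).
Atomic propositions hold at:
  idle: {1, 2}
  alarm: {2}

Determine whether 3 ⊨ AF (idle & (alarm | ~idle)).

Sat(~idle) = {0, 3, 4}
Sat(alarm | ~idle) = {0, 2, 3, 4}
Sat(idle & (alarm | ~idle)) = {2}
AF (idle & (alarm | ~idle)): least fixpoint, start Z0 = {2}, add states with every successor in Z. Already a fixed point.
Sat(AF (idle & (alarm | ~idle))) = {2}
3 ∉ Sat(AF (idle & (alarm | ~idle))) = {2}, so the formula does not hold at 3.

No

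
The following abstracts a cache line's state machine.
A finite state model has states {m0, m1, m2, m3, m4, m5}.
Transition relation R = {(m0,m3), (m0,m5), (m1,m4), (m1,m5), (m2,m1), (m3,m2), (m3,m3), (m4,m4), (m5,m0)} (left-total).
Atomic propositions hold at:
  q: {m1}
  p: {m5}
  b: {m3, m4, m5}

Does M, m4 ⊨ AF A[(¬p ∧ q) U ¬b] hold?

Sat(¬p) = {m0, m1, m2, m3, m4}
Sat(¬p ∧ q) = {m1}
Sat(¬b) = {m0, m1, m2}
A[(¬p ∧ q) U ¬b]: least fixpoint, start Z0 = Sat(¬b) = {m0, m1, m2}, add states in Sat(¬p ∧ q) with every successor in Z. Already a fixed point.
Sat(A[(¬p ∧ q) U ¬b]) = {m0, m1, m2}
AF A[(¬p ∧ q) U ¬b]: least fixpoint, start Z0 = {m0, m1, m2}, add states with every successor in Z. Z1 = {m0, m1, m2, m5}; fixed.
Sat(AF A[(¬p ∧ q) U ¬b]) = {m0, m1, m2, m5}
m4 ∉ Sat(AF A[(¬p ∧ q) U ¬b]) = {m0, m1, m2, m5}, so the formula does not hold at m4.

No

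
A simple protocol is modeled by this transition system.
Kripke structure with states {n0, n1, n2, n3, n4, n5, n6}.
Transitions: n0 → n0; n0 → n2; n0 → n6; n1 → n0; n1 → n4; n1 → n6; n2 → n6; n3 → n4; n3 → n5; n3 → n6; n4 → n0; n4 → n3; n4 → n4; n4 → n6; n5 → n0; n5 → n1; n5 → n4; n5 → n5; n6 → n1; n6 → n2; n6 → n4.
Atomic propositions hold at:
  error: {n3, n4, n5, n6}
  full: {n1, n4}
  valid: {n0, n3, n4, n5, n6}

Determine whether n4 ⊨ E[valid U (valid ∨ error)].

Sat(valid ∨ error) = {n0, n3, n4, n5, n6}
E[valid U (valid ∨ error)]: least fixpoint, start Z0 = Sat((valid ∨ error)) = {n0, n3, n4, n5, n6}, add states in Sat(valid) with some successor in Z. Already a fixed point.
Sat(E[valid U (valid ∨ error)]) = {n0, n3, n4, n5, n6}
n4 ∈ Sat(E[valid U (valid ∨ error)]) = {n0, n3, n4, n5, n6}, so the formula holds at n4.

Yes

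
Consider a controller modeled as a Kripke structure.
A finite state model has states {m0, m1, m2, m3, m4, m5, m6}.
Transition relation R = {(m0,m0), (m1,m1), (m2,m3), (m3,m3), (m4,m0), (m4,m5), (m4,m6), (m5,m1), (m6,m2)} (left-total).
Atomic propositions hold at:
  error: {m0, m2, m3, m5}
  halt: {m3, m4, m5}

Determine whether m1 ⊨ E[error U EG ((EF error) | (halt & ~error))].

EF error: least fixpoint, start Z0 = {m0, m2, m3, m5}, add states with some successor in Z. Z1 = {m0, m2, m3, m4, m5, m6}; fixed.
Sat(EF error) = {m0, m2, m3, m4, m5, m6}
Sat(~error) = {m1, m4, m6}
Sat(halt & ~error) = {m4}
Sat((EF error) | (halt & ~error)) = {m0, m2, m3, m4, m5, m6}
EG ((EF error) | (halt & ~error)): greatest fixpoint, start Z0 = {m0, m2, m3, m4, m5, m6}, keep only states in Sat with some successor in Z. Z1 = {m0, m2, m3, m4, m6}; fixed.
Sat(EG ((EF error) | (halt & ~error))) = {m0, m2, m3, m4, m6}
E[error U EG ((EF error) | (halt & ~error))]: least fixpoint, start Z0 = Sat(EG ((EF error) | (halt & ~error))) = {m0, m2, m3, m4, m6}, add states in Sat(error) with some successor in Z. Already a fixed point.
Sat(E[error U EG ((EF error) | (halt & ~error))]) = {m0, m2, m3, m4, m6}
m1 ∉ Sat(E[error U EG ((EF error) | (halt & ~error))]) = {m0, m2, m3, m4, m6}, so the formula does not hold at m1.

No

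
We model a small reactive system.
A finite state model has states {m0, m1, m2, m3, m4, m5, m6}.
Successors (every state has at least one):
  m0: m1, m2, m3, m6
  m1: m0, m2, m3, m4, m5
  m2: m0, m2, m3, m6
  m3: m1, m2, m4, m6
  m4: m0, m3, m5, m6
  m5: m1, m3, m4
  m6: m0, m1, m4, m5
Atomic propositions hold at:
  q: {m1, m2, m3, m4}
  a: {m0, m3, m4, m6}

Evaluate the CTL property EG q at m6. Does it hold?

No

EG q: greatest fixpoint, start Z0 = {m1, m2, m3, m4}, keep only states in Sat with some successor in Z. Already a fixed point.
Sat(EG q) = {m1, m2, m3, m4}
m6 ∉ Sat(EG q) = {m1, m2, m3, m4}, so the formula does not hold at m6.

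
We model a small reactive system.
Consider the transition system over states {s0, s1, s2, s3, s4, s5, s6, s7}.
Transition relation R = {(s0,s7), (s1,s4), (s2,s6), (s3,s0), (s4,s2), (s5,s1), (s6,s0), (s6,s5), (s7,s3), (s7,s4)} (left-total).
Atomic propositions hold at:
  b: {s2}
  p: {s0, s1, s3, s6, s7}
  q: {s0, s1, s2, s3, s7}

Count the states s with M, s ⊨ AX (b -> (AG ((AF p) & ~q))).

7

AF p: least fixpoint, start Z0 = {s0, s1, s3, s6, s7}, add states with every successor in Z. Z1 = {s0, s1, s2, s3, s5, s6, s7}; Z2 = {s0, s1, s2, s3, s4, s5, s6, s7}; fixed.
Sat(AF p) = {s0, s1, s2, s3, s4, s5, s6, s7}
Sat(~q) = {s4, s5, s6}
Sat((AF p) & ~q) = {s4, s5, s6}
AG ((AF p) & ~q): greatest fixpoint, start Z0 = {s4, s5, s6}, keep only states in Sat with every successor in Z. Z1 = ∅; fixed.
Sat(AG ((AF p) & ~q)) = ∅
Sat(b -> (AG ((AF p) & ~q))) = {s0, s1, s3, s4, s5, s6, s7}
Sat(AX (b -> (AG ((AF p) & ~q)))) = {s : every successor in {s0, s1, s3, s4, s5, s6, s7}} = {s0, s1, s2, s3, s5, s6, s7}
|Sat(AX (b -> (AG ((AF p) & ~q))))| = |{s0, s1, s2, s3, s5, s6, s7}| = 7.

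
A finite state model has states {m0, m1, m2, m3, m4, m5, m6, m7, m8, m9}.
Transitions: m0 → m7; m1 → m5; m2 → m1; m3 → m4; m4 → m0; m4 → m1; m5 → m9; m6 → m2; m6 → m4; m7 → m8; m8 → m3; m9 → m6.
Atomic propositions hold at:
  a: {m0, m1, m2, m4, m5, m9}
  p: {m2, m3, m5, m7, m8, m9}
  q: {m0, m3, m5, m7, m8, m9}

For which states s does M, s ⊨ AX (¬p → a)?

Sat(¬p) = {m0, m1, m4, m6}
Sat(¬p → a) = {m0, m1, m2, m3, m4, m5, m7, m8, m9}
Sat(AX (¬p → a)) = {s : every successor in {m0, m1, m2, m3, m4, m5, m7, m8, m9}} = {m0, m1, m2, m3, m4, m5, m6, m7, m8}

{m0, m1, m2, m3, m4, m5, m6, m7, m8}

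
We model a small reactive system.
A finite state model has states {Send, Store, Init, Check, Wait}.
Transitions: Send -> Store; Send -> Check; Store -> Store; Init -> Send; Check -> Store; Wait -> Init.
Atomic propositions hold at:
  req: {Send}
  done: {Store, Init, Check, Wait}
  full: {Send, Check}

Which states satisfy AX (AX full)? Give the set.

{Wait}

Sat(AX full) = {s : every successor in {Send, Check}} = {Init}
Sat(AX (AX full)) = {s : every successor in {Init}} = {Wait}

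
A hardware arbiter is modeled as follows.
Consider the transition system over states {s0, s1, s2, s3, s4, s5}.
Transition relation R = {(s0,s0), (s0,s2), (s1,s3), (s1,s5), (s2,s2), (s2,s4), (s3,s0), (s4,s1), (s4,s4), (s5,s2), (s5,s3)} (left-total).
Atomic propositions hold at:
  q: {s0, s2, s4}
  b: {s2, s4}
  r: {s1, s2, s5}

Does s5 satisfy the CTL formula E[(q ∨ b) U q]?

Sat(q ∨ b) = {s0, s2, s4}
E[(q ∨ b) U q]: least fixpoint, start Z0 = Sat(q) = {s0, s2, s4}, add states in Sat(q ∨ b) with some successor in Z. Already a fixed point.
Sat(E[(q ∨ b) U q]) = {s0, s2, s4}
s5 ∉ Sat(E[(q ∨ b) U q]) = {s0, s2, s4}, so the formula does not hold at s5.

No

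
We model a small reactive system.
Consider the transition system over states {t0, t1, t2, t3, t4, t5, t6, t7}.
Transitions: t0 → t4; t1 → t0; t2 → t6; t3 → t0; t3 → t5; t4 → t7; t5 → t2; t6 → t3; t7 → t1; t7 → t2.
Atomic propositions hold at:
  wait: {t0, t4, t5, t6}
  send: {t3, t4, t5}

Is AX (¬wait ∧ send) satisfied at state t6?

Yes

Sat(¬wait) = {t1, t2, t3, t7}
Sat(¬wait ∧ send) = {t3}
Sat(AX (¬wait ∧ send)) = {s : every successor in {t3}} = {t6}
t6 ∈ Sat(AX (¬wait ∧ send)) = {t6}, so the formula holds at t6.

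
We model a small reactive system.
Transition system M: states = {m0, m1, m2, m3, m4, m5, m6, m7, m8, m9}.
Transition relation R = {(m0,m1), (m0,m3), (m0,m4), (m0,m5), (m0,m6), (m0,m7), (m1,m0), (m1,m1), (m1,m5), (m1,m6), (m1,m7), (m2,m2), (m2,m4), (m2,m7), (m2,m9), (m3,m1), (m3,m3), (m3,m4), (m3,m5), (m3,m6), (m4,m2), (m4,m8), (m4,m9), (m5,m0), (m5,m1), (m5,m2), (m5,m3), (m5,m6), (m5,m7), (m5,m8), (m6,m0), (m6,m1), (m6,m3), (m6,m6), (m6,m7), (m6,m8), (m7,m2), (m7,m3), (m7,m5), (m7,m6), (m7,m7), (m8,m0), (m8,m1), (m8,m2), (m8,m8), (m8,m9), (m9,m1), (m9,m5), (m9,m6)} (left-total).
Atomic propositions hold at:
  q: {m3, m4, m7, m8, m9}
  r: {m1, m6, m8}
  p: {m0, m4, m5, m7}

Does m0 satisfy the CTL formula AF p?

AF p: least fixpoint, start Z0 = {m0, m4, m5, m7}, add states with every successor in Z. Already a fixed point.
Sat(AF p) = {m0, m4, m5, m7}
m0 ∈ Sat(AF p) = {m0, m4, m5, m7}, so the formula holds at m0.

Yes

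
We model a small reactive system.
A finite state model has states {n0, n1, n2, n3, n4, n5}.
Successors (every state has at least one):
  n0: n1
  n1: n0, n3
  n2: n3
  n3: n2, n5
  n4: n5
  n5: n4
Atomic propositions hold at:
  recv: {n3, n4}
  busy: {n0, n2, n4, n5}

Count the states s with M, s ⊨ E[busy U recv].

E[busy U recv]: least fixpoint, start Z0 = Sat(recv) = {n3, n4}, add states in Sat(busy) with some successor in Z. Z1 = {n2, n3, n4, n5}; fixed.
Sat(E[busy U recv]) = {n2, n3, n4, n5}
|Sat(E[busy U recv])| = |{n2, n3, n4, n5}| = 4.

4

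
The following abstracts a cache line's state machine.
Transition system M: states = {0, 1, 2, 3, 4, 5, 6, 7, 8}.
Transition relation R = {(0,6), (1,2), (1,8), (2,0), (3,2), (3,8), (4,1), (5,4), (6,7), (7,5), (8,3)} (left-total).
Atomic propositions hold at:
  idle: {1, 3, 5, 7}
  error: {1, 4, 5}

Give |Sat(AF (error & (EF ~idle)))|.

7

Sat(~idle) = {0, 2, 4, 6, 8}
EF ~idle: least fixpoint, start Z0 = {0, 2, 4, 6, 8}, add states with some successor in Z. Z1 = {0, 1, 2, 3, 4, 5, 6, 8}; Z2 = {0, 1, 2, 3, 4, 5, 6, 7, 8}; fixed.
Sat(EF ~idle) = {0, 1, 2, 3, 4, 5, 6, 7, 8}
Sat(error & (EF ~idle)) = {1, 4, 5}
AF (error & (EF ~idle)): least fixpoint, start Z0 = {1, 4, 5}, add states with every successor in Z. Z1 = {1, 4, 5, 7}; Z2 = {1, 4, 5, 6, 7}; Z3 = {0, 1, 4, 5, 6, 7}; Z4 = {0, 1, 2, 4, 5, 6, 7}; fixed.
Sat(AF (error & (EF ~idle))) = {0, 1, 2, 4, 5, 6, 7}
|Sat(AF (error & (EF ~idle)))| = |{0, 1, 2, 4, 5, 6, 7}| = 7.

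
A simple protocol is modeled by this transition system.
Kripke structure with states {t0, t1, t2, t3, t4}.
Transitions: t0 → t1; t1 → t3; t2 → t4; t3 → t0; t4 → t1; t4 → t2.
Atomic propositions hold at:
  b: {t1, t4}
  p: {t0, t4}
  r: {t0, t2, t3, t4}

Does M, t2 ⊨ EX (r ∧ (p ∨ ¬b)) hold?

Sat(¬b) = {t0, t2, t3}
Sat(p ∨ ¬b) = {t0, t2, t3, t4}
Sat(r ∧ (p ∨ ¬b)) = {t0, t2, t3, t4}
Sat(EX (r ∧ (p ∨ ¬b))) = {s : some successor in {t0, t2, t3, t4}} = {t1, t2, t3, t4}
t2 ∈ Sat(EX (r ∧ (p ∨ ¬b))) = {t1, t2, t3, t4}, so the formula holds at t2.

Yes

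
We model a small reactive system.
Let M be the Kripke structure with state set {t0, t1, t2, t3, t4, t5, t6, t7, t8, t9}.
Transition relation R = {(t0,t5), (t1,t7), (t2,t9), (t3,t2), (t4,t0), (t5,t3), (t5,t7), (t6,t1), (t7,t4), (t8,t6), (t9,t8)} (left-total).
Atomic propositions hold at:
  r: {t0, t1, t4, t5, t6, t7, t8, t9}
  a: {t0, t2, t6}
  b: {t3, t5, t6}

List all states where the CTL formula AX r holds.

{t0, t1, t2, t4, t6, t7, t8, t9}

Sat(AX r) = {s : every successor in {t0, t1, t4, t5, t6, t7, t8, t9}} = {t0, t1, t2, t4, t6, t7, t8, t9}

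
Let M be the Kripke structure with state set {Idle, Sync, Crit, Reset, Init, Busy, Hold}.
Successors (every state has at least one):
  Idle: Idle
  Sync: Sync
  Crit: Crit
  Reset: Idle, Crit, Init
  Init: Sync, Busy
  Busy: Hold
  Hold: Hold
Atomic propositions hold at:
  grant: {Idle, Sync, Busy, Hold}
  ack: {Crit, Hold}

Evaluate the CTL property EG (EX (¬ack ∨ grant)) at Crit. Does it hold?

Sat(¬ack) = {Idle, Sync, Reset, Init, Busy}
Sat(¬ack ∨ grant) = {Idle, Sync, Reset, Init, Busy, Hold}
Sat(EX (¬ack ∨ grant)) = {s : some successor in {Idle, Sync, Reset, Init, Busy, Hold}} = {Idle, Sync, Reset, Init, Busy, Hold}
EG (EX (¬ack ∨ grant)): greatest fixpoint, start Z0 = {Idle, Sync, Reset, Init, Busy, Hold}, keep only states in Sat with some successor in Z. Already a fixed point.
Sat(EG (EX (¬ack ∨ grant))) = {Idle, Sync, Reset, Init, Busy, Hold}
Crit ∉ Sat(EG (EX (¬ack ∨ grant))) = {Idle, Sync, Reset, Init, Busy, Hold}, so the formula does not hold at Crit.

No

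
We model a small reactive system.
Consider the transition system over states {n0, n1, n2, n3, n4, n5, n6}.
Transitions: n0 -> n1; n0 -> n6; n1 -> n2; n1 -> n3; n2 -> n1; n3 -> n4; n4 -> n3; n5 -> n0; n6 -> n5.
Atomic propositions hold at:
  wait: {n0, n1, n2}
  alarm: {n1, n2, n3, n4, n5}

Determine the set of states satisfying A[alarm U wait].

{n0, n1, n2, n5}

A[alarm U wait]: least fixpoint, start Z0 = Sat(wait) = {n0, n1, n2}, add states in Sat(alarm) with every successor in Z. Z1 = {n0, n1, n2, n5}; fixed.
Sat(A[alarm U wait]) = {n0, n1, n2, n5}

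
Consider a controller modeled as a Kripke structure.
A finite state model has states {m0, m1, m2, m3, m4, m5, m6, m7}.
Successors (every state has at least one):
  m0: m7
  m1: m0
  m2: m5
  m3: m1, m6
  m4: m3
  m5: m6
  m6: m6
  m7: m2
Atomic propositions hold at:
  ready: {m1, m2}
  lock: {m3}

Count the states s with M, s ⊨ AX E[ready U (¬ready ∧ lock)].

1

Sat(¬ready) = {m0, m3, m4, m5, m6, m7}
Sat(¬ready ∧ lock) = {m3}
E[ready U (¬ready ∧ lock)]: least fixpoint, start Z0 = Sat((¬ready ∧ lock)) = {m3}, add states in Sat(ready) with some successor in Z. Already a fixed point.
Sat(E[ready U (¬ready ∧ lock)]) = {m3}
Sat(AX E[ready U (¬ready ∧ lock)]) = {s : every successor in {m3}} = {m4}
|Sat(AX E[ready U (¬ready ∧ lock)])| = |{m4}| = 1.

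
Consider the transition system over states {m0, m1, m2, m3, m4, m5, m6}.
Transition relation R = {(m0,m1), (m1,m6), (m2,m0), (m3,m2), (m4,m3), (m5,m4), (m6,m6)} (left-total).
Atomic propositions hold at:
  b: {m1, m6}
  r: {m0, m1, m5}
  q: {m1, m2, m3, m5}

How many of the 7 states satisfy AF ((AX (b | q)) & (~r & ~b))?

3

Sat(b | q) = {m1, m2, m3, m5, m6}
Sat(AX (b | q)) = {s : every successor in {m1, m2, m3, m5, m6}} = {m0, m1, m3, m4, m6}
Sat(~r) = {m2, m3, m4, m6}
Sat(~b) = {m0, m2, m3, m4, m5}
Sat(~r & ~b) = {m2, m3, m4}
Sat((AX (b | q)) & (~r & ~b)) = {m3, m4}
AF ((AX (b | q)) & (~r & ~b)): least fixpoint, start Z0 = {m3, m4}, add states with every successor in Z. Z1 = {m3, m4, m5}; fixed.
Sat(AF ((AX (b | q)) & (~r & ~b))) = {m3, m4, m5}
|Sat(AF ((AX (b | q)) & (~r & ~b)))| = |{m3, m4, m5}| = 3.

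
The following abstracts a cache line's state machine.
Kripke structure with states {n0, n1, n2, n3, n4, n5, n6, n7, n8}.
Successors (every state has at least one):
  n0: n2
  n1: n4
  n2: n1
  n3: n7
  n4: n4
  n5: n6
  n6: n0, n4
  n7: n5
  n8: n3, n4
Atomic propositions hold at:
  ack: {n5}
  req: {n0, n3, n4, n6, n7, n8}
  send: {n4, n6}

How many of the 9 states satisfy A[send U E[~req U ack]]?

1

Sat(~req) = {n1, n2, n5}
E[~req U ack]: least fixpoint, start Z0 = Sat(ack) = {n5}, add states in Sat(~req) with some successor in Z. Already a fixed point.
Sat(E[~req U ack]) = {n5}
A[send U E[~req U ack]]: least fixpoint, start Z0 = Sat(E[~req U ack]) = {n5}, add states in Sat(send) with every successor in Z. Already a fixed point.
Sat(A[send U E[~req U ack]]) = {n5}
|Sat(A[send U E[~req U ack]])| = |{n5}| = 1.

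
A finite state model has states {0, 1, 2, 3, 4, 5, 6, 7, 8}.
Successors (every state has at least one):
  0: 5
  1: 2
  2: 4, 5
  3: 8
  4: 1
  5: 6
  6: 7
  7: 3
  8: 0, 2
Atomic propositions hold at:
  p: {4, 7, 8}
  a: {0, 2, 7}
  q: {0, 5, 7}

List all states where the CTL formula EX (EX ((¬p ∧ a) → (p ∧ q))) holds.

Sat(¬p) = {0, 1, 2, 3, 5, 6}
Sat(¬p ∧ a) = {0, 2}
Sat(p ∧ q) = {7}
Sat((¬p ∧ a) → (p ∧ q)) = {1, 3, 4, 5, 6, 7, 8}
Sat(EX ((¬p ∧ a) → (p ∧ q))) = {s : some successor in {1, 3, 4, 5, 6, 7, 8}} = {0, 2, 3, 4, 5, 6, 7}
Sat(EX (EX ((¬p ∧ a) → (p ∧ q)))) = {s : some successor in {0, 2, 3, 4, 5, 6, 7}} = {0, 1, 2, 5, 6, 7, 8}

{0, 1, 2, 5, 6, 7, 8}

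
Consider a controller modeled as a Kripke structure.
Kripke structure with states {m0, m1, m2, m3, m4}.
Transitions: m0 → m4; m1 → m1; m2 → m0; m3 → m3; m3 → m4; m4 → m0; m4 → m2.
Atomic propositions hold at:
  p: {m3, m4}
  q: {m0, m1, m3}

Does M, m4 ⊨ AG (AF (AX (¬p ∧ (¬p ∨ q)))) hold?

Sat(¬p) = {m0, m1, m2}
Sat(¬p ∨ q) = {m0, m1, m2, m3}
Sat(¬p ∧ (¬p ∨ q)) = {m0, m1, m2}
Sat(AX (¬p ∧ (¬p ∨ q))) = {s : every successor in {m0, m1, m2}} = {m1, m2, m4}
AF (AX (¬p ∧ (¬p ∨ q))): least fixpoint, start Z0 = {m1, m2, m4}, add states with every successor in Z. Z1 = {m0, m1, m2, m4}; fixed.
Sat(AF (AX (¬p ∧ (¬p ∨ q)))) = {m0, m1, m2, m4}
AG (AF (AX (¬p ∧ (¬p ∨ q)))): greatest fixpoint, start Z0 = {m0, m1, m2, m4}, keep only states in Sat with every successor in Z. Already a fixed point.
Sat(AG (AF (AX (¬p ∧ (¬p ∨ q))))) = {m0, m1, m2, m4}
m4 ∈ Sat(AG (AF (AX (¬p ∧ (¬p ∨ q))))) = {m0, m1, m2, m4}, so the formula holds at m4.

Yes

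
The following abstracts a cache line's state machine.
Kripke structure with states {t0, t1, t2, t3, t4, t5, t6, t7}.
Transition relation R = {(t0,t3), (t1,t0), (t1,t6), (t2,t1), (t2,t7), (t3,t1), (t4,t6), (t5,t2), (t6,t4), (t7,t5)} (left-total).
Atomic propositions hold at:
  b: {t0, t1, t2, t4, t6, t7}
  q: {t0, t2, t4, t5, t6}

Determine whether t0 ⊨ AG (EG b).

EG b: greatest fixpoint, start Z0 = {t0, t1, t2, t4, t6, t7}, keep only states in Sat with some successor in Z. Z1 = {t1, t2, t4, t6}; fixed.
Sat(EG b) = {t1, t2, t4, t6}
AG (EG b): greatest fixpoint, start Z0 = {t1, t2, t4, t6}, keep only states in Sat with every successor in Z. Z1 = {t4, t6}; fixed.
Sat(AG (EG b)) = {t4, t6}
t0 ∉ Sat(AG (EG b)) = {t4, t6}, so the formula does not hold at t0.

No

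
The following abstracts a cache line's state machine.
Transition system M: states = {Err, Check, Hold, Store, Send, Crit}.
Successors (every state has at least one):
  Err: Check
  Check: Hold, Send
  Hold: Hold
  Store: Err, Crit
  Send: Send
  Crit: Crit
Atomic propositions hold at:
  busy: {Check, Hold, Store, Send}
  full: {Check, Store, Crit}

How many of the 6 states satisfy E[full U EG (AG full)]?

AG full: greatest fixpoint, start Z0 = {Check, Store, Crit}, keep only states in Sat with every successor in Z. Z1 = {Crit}; fixed.
Sat(AG full) = {Crit}
EG (AG full): greatest fixpoint, start Z0 = {Crit}, keep only states in Sat with some successor in Z. Already a fixed point.
Sat(EG (AG full)) = {Crit}
E[full U EG (AG full)]: least fixpoint, start Z0 = Sat(EG (AG full)) = {Crit}, add states in Sat(full) with some successor in Z. Z1 = {Store, Crit}; fixed.
Sat(E[full U EG (AG full)]) = {Store, Crit}
|Sat(E[full U EG (AG full)])| = |{Store, Crit}| = 2.

2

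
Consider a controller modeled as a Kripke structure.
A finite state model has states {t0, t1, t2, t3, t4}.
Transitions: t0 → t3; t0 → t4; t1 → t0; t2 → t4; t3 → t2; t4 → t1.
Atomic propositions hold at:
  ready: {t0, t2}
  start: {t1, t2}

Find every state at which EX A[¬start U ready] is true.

{t0, t1, t3}

Sat(¬start) = {t0, t3, t4}
A[¬start U ready]: least fixpoint, start Z0 = Sat(ready) = {t0, t2}, add states in Sat(¬start) with every successor in Z. Z1 = {t0, t2, t3}; fixed.
Sat(A[¬start U ready]) = {t0, t2, t3}
Sat(EX A[¬start U ready]) = {s : some successor in {t0, t2, t3}} = {t0, t1, t3}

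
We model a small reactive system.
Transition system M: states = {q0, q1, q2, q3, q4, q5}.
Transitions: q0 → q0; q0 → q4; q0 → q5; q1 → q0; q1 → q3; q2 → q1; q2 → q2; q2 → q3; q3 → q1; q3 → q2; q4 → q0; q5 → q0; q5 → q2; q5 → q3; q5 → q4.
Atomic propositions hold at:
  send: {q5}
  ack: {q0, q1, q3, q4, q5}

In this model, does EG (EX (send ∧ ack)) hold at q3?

Sat(send ∧ ack) = {q5}
Sat(EX (send ∧ ack)) = {s : some successor in {q5}} = {q0}
EG (EX (send ∧ ack)): greatest fixpoint, start Z0 = {q0}, keep only states in Sat with some successor in Z. Already a fixed point.
Sat(EG (EX (send ∧ ack))) = {q0}
q3 ∉ Sat(EG (EX (send ∧ ack))) = {q0}, so the formula does not hold at q3.

No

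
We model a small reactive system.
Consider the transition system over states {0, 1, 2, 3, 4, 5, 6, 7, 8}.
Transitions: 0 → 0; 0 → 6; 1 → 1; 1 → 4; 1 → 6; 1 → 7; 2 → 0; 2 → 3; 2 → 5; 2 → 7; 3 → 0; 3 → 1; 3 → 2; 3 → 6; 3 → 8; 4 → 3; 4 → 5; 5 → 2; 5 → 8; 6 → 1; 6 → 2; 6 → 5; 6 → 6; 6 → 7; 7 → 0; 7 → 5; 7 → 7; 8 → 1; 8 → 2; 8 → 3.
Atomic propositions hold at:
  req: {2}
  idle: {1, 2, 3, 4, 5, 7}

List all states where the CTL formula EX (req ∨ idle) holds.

Sat(req ∨ idle) = {1, 2, 3, 4, 5, 7}
Sat(EX (req ∨ idle)) = {s : some successor in {1, 2, 3, 4, 5, 7}} = {1, 2, 3, 4, 5, 6, 7, 8}

{1, 2, 3, 4, 5, 6, 7, 8}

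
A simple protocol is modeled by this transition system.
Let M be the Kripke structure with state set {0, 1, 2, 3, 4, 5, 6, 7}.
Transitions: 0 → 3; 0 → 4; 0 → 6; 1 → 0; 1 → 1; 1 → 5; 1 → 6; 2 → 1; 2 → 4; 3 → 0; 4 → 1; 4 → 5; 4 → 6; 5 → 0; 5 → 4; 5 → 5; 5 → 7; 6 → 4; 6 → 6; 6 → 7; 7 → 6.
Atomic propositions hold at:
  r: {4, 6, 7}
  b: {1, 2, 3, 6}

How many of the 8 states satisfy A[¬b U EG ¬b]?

Sat(¬b) = {0, 4, 5, 7}
EG ¬b: greatest fixpoint, start Z0 = {0, 4, 5, 7}, keep only states in Sat with some successor in Z. Z1 = {0, 4, 5}; fixed.
Sat(EG ¬b) = {0, 4, 5}
A[¬b U EG ¬b]: least fixpoint, start Z0 = Sat(EG ¬b) = {0, 4, 5}, add states in Sat(¬b) with every successor in Z. Already a fixed point.
Sat(A[¬b U EG ¬b]) = {0, 4, 5}
|Sat(A[¬b U EG ¬b])| = |{0, 4, 5}| = 3.

3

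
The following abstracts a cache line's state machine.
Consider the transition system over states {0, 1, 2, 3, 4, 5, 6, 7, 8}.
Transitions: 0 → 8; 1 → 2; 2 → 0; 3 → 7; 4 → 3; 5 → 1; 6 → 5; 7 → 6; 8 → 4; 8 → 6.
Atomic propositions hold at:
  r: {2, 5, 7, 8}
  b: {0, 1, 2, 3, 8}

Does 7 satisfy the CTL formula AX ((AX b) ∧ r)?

No

Sat(AX b) = {s : every successor in {0, 1, 2, 3, 8}} = {0, 1, 2, 4, 5}
Sat((AX b) ∧ r) = {2, 5}
Sat(AX ((AX b) ∧ r)) = {s : every successor in {2, 5}} = {1, 6}
7 ∉ Sat(AX ((AX b) ∧ r)) = {1, 6}, so the formula does not hold at 7.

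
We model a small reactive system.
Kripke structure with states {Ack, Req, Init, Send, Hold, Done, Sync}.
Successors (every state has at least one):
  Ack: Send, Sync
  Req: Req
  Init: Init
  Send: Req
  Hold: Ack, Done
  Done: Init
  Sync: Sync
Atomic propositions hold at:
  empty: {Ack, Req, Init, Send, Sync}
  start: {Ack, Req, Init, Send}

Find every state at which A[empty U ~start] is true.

{Hold, Done, Sync}

Sat(~start) = {Hold, Done, Sync}
A[empty U ~start]: least fixpoint, start Z0 = Sat(~start) = {Hold, Done, Sync}, add states in Sat(empty) with every successor in Z. Already a fixed point.
Sat(A[empty U ~start]) = {Hold, Done, Sync}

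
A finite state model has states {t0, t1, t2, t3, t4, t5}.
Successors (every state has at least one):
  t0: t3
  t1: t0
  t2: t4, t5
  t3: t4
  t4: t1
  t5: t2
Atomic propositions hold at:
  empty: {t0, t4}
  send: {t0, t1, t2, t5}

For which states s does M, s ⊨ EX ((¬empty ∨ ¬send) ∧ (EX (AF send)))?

Sat(¬empty) = {t1, t2, t3, t5}
Sat(¬send) = {t3, t4}
Sat(¬empty ∨ ¬send) = {t1, t2, t3, t4, t5}
AF send: least fixpoint, start Z0 = {t0, t1, t2, t5}, add states with every successor in Z. Z1 = {t0, t1, t2, t4, t5}; Z2 = {t0, t1, t2, t3, t4, t5}; fixed.
Sat(AF send) = {t0, t1, t2, t3, t4, t5}
Sat(EX (AF send)) = {s : some successor in {t0, t1, t2, t3, t4, t5}} = {t0, t1, t2, t3, t4, t5}
Sat((¬empty ∨ ¬send) ∧ (EX (AF send))) = {t1, t2, t3, t4, t5}
Sat(EX ((¬empty ∨ ¬send) ∧ (EX (AF send)))) = {s : some successor in {t1, t2, t3, t4, t5}} = {t0, t2, t3, t4, t5}

{t0, t2, t3, t4, t5}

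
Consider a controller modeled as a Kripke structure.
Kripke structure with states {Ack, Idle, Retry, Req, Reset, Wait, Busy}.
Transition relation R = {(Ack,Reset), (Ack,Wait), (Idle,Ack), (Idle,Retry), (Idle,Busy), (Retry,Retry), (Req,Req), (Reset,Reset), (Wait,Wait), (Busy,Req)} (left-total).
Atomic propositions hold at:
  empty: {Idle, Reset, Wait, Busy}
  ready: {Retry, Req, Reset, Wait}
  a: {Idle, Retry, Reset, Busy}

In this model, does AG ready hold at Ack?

No

AG ready: greatest fixpoint, start Z0 = {Retry, Req, Reset, Wait}, keep only states in Sat with every successor in Z. Already a fixed point.
Sat(AG ready) = {Retry, Req, Reset, Wait}
Ack ∉ Sat(AG ready) = {Retry, Req, Reset, Wait}, so the formula does not hold at Ack.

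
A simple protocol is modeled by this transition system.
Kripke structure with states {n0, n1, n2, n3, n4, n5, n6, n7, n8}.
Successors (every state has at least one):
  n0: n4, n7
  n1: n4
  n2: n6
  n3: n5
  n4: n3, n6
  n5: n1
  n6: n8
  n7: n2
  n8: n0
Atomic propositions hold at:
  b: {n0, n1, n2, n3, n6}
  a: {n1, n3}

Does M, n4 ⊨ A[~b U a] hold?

No

Sat(~b) = {n4, n5, n7, n8}
A[~b U a]: least fixpoint, start Z0 = Sat(a) = {n1, n3}, add states in Sat(~b) with every successor in Z. Z1 = {n1, n3, n5}; fixed.
Sat(A[~b U a]) = {n1, n3, n5}
n4 ∉ Sat(A[~b U a]) = {n1, n3, n5}, so the formula does not hold at n4.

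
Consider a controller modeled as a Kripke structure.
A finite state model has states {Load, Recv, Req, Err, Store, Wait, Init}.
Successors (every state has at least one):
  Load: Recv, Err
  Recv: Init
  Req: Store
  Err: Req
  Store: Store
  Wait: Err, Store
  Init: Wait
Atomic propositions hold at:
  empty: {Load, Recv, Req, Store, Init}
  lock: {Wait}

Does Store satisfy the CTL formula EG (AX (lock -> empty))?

Yes

Sat(lock -> empty) = {Load, Recv, Req, Err, Store, Init}
Sat(AX (lock -> empty)) = {s : every successor in {Load, Recv, Req, Err, Store, Init}} = {Load, Recv, Req, Err, Store, Wait}
EG (AX (lock -> empty)): greatest fixpoint, start Z0 = {Load, Recv, Req, Err, Store, Wait}, keep only states in Sat with some successor in Z. Z1 = {Load, Req, Err, Store, Wait}; fixed.
Sat(EG (AX (lock -> empty))) = {Load, Req, Err, Store, Wait}
Store ∈ Sat(EG (AX (lock -> empty))) = {Load, Req, Err, Store, Wait}, so the formula holds at Store.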